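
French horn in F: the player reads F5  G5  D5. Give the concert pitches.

Bb4 C5 G4

The French horn in F sounds a perfect fifth below written, so transpose each written note down a perfect fifth.
F5 → Bb4
G5 → C5
D5 → G4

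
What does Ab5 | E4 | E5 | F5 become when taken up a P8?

Ab6 E5 E6 F6

Ab5 gives Ab6
E4 gives E5
E5 gives E6
F5 gives F6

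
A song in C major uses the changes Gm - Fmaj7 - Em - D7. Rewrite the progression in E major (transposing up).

C major up to E major is a major third; each chord root moves by that interval while the quality stays the same.
Gm: root G up a major third → B, giving Bm.
Fmaj7: root F up a major third → A, giving Amaj7.
Em: root E up a major third → G#, giving G#m.
D7: root D up a major third → F#, giving F#7.

Bm Amaj7 G#m F#7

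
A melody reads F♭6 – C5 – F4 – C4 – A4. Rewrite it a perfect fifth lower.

Bbb5 F4 Bb3 F3 D4

Fb6 to Bbb5
C5 to F4
F4 to Bb3
C4 to F3
A4 to D4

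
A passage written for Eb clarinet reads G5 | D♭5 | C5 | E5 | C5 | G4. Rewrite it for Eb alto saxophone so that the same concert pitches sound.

First find concert pitch: the Eb clarinet sounds a minor third above written, so G5 D♭5 C5 E5 C5 G4 sounds Bb5 Fb5 Eb5 G5 Eb5 Bb4.
Then write for Eb alto saxophone: it sounds a major sixth below written, so the part must be a major sixth above concert.
Bb5 → G6
Fb5 → Db6
Eb5 → C6
G5 → E6
Eb5 → C6
Bb4 → G5

G6 Db6 C6 E6 C6 G5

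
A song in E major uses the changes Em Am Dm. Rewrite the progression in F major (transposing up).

Fm Bbm Ebm

E major up to F major is a minor second; each chord root moves by that interval while the quality stays the same.
Em: root E up a minor second → F, giving Fm.
Am: root A up a minor second → Bb, giving Bbm.
Dm: root D up a minor second → Eb, giving Ebm.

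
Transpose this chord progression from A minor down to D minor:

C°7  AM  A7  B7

F°7 DM D7 E7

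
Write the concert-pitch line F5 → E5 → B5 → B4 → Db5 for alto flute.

Written C4 sounds as G3 on the alto flute, so concert pitches are written a perfect fourth up.
F5 -> Bb5
E5 -> A5
B5 -> E6
B4 -> E5
Db5 -> Gb5

Bb5 A5 E6 E5 Gb5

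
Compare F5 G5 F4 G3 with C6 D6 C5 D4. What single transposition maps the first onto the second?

up a perfect fifth

Take the first pair: F5 → C6. F to C spans 5 letter names, so the interval is some kind of fifth.
F5 to C6 is 7 semitones, which makes it a perfect fifth; the second version is higher, so the direction is up.
Checking another pair — G3 → D4 — gives the same interval.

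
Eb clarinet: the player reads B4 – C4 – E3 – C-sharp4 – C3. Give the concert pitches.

D5 Eb4 G3 E4 Eb3

The Eb clarinet sounds a minor third above written, so transpose each written note up a minor third.
B4 gives D5
C4 gives Eb4
E3 gives G3
C#4 gives E4
C3 gives Eb3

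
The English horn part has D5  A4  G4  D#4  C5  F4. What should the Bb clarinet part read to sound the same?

A4 E4 D4 A#3 G4 C4

First find concert pitch: the English horn sounds a perfect fifth below written, so D5 A4 G4 D#4 C5 F4 sounds G4 D4 C4 G#3 F4 Bb3.
Then write for Bb clarinet: it sounds a major second below written, so the part must be a major second above concert.
G4 → A4
D4 → E4
C4 → D4
G#3 → A#3
F4 → G4
Bb3 → C4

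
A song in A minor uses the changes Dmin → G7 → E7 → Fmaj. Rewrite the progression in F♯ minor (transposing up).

Bmin E7 C#7 Dmaj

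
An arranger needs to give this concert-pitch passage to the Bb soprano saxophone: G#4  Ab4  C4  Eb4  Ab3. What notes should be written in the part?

A#4 Bb4 D4 F4 Bb3

The Bb soprano saxophone sounds a major second below written, so the written part must be a major second above concert — transpose each note up.
G#4 becomes A#4
Ab4 becomes Bb4
C4 becomes D4
Eb4 becomes F4
Ab3 becomes Bb3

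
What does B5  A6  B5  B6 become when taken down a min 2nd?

A#5 G#6 A#5 A#6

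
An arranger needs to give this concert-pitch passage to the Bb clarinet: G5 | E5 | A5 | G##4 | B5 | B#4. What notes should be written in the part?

A5 F#5 B5 A##4 C#6 C##5

The Bb clarinet sounds a major second below written, so the written part must be a major second above concert — transpose each note up.
G5 -> A5
E5 -> F#5
A5 -> B5
G##4 -> A##4
B5 -> C#6
B#4 -> C##5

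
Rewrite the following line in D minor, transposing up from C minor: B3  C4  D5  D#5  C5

C minor to D minor up is a major second, so every note moves up by that interval.
B3 → C#4
C4 → D4
D5 → E5
D#5 → E#5
C5 → D5

C#4 D4 E5 E#5 D5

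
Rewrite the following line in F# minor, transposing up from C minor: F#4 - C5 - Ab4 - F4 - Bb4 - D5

B#4 F#5 D5 B4 E5 G#5

From C up to F# is an augmented fourth; apply that to each pitch.
F#4 becomes B#4
C5 becomes F#5
Ab4 becomes D5
F4 becomes B4
Bb4 becomes E5
D5 becomes G#5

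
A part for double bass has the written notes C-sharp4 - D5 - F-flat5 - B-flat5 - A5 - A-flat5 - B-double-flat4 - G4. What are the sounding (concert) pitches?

C#3 D4 Fb4 Bb4 A4 Ab4 Bbb3 G3

The double bass sounds a perfect octave below written, so transpose each written note down a perfect octave.
C#4 gives C#3
D5 gives D4
Fb5 gives Fb4
Bb5 gives Bb4
A5 gives A4
Ab5 gives Ab4
Bbb4 gives Bbb3
G4 gives G3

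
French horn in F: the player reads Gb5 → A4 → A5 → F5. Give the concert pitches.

Cb5 D4 D5 Bb4

The French horn in F sounds a perfect fifth below written, so transpose each written note down a perfect fifth.
Gb5 gives Cb5
A4 gives D4
A5 gives D5
F5 gives Bb4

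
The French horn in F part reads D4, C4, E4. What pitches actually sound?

The French horn in F sounds a perfect fifth below written, so transpose each written note down a perfect fifth.
D4 -> G3
C4 -> F3
E4 -> A3

G3 F3 A3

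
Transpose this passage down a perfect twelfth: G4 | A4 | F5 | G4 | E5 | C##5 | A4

G4 gives C3
A4 gives D3
F5 gives Bb3
G4 gives C3
E5 gives A3
C##5 gives F##3
A4 gives D3

C3 D3 Bb3 C3 A3 F##3 D3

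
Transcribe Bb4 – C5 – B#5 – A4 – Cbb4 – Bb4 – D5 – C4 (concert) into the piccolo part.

Bb3 C4 B#4 A3 Cbb3 Bb3 D4 C3

The piccolo sounds a perfect octave above written, so the written part must be a perfect octave below concert — transpose each note down.
Bb4 becomes Bb3
C5 becomes C4
B#5 becomes B#4
A4 becomes A3
Cbb4 becomes Cbb3
Bb4 becomes Bb3
D5 becomes D4
C4 becomes C3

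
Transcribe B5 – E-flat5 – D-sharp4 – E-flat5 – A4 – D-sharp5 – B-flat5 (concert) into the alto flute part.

The alto flute sounds a perfect fourth below written, so the written part must be a perfect fourth above concert — transpose each note up.
B5 → E6
Eb5 → Ab5
D#4 → G#4
Eb5 → Ab5
A4 → D5
D#5 → G#5
Bb5 → Eb6

E6 Ab5 G#4 Ab5 D5 G#5 Eb6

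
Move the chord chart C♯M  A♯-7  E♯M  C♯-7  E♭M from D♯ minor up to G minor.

D♯ minor up to G minor is a diminished fourth; each chord root moves by that interval while the quality stays the same.
C♯M: root C♯ up a diminished fourth → F, giving FM.
A♯-7: root A♯ up a diminished fourth → D, giving D-7.
E♯M: root E♯ up a diminished fourth → A, giving AM.
C♯-7: root C♯ up a diminished fourth → F, giving F-7.
E♭M: root E♭ up a diminished fourth → Abb, giving AbbM.

FM D-7 AM F-7 AbbM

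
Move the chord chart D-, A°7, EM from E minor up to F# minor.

E- B°7 F#M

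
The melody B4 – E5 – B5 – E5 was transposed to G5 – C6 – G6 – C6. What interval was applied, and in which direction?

From B4 to G5 is 6 letter names — a sixth of some quality.
B4 to G5 is 8 semitones, which makes it a minor sixth; the second version is higher, so the direction is up.
Checking another pair — E5 → C6 — gives the same interval.

up a minor sixth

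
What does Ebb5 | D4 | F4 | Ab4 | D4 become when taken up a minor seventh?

Dbb6 C5 Eb5 Gb5 C5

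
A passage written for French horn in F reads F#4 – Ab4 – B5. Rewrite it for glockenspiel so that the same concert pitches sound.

B1 Db2 E3

First find concert pitch: the French horn in F sounds a perfect fifth below written, so F#4 Ab4 B5 sounds B3 Db4 E5.
Then write for glockenspiel: it sounds a perfect fifteenth above written, so the part must be a perfect fifteenth below concert.
B3 → B1
Db4 → Db2
E5 → E3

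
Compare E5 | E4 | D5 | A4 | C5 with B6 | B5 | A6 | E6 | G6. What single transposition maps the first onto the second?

up a perfect twelfth

From E5 to B6 is 12 letter names — a twelfth of some quality.
E5 to B6 is 19 semitones, which makes it a perfect twelfth; the second version is higher, so the direction is up.
Checking another pair — C5 → G6 — gives the same interval.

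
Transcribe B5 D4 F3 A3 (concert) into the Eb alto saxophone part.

G#6 B4 D4 F#4

The Eb alto saxophone sounds a major sixth below written, so the written part must be a major sixth above concert — transpose each note up.
B5 to G#6
D4 to B4
F3 to D4
A3 to F#4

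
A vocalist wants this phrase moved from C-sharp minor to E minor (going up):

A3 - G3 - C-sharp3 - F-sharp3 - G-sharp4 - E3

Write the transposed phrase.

C4 Bb3 E3 A3 B4 G3

From C-sharp up to E is a minor third; apply that to each pitch.
A3 → C4
G3 → Bb3
C#3 → E3
F#3 → A3
G#4 → B4
E3 → G3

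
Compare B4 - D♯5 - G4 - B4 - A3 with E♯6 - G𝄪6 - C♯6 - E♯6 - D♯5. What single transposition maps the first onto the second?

From B4 to E#6 is 11 letter names — an eleventh of some quality.
B4 to E#6 is 18 semitones, which makes it an augmented eleventh; the second version is higher, so the direction is up.
Checking another pair — A3 → D#5 — gives the same interval.

up an augmented eleventh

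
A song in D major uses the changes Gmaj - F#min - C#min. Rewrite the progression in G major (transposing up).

Cmaj Bmin F#min

D major up to G major is a perfect fourth; each chord root moves by that interval while the quality stays the same.
Gmaj: root G up a perfect fourth → C, giving Cmaj.
F#min: root F# up a perfect fourth → B, giving Bmin.
C#min: root C# up a perfect fourth → F#, giving F#min.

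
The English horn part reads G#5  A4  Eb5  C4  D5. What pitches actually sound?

The English horn sounds a perfect fifth below written, so transpose each written note down a perfect fifth.
G#5 becomes C#5
A4 becomes D4
Eb5 becomes Ab4
C4 becomes F3
D5 becomes G4

C#5 D4 Ab4 F3 G4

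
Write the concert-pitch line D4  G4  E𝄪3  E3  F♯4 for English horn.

The English horn sounds a perfect fifth below written, so the written part must be a perfect fifth above concert — transpose each note up.
D4 → A4
G4 → D5
E##3 → B##3
E3 → B3
F#4 → C#5

A4 D5 B##3 B3 C#5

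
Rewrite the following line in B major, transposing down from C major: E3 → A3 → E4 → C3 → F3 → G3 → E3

D#3 G#3 D#4 B2 E3 F#3 D#3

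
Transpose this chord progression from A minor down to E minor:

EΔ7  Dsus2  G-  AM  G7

A minor down to E minor is a perfect fourth; each chord root moves by that interval while the quality stays the same.
EΔ7: root E down a perfect fourth → B, giving BΔ7.
Dsus2: root D down a perfect fourth → A, giving Asus2.
G-: root G down a perfect fourth → D, giving D-.
AM: root A down a perfect fourth → E, giving EM.
G7: root G down a perfect fourth → D, giving D7.

BΔ7 Asus2 D- EM D7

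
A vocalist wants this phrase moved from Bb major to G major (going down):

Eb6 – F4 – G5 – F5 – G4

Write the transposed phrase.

C6 D4 E5 D5 E4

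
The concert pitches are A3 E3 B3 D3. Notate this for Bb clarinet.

B3 F#3 C#4 E3

Written C4 sounds as Bb3 on the Bb clarinet, so concert pitches are written a major second up.
A3 → B3
E3 → F#3
B3 → C#4
D3 → E3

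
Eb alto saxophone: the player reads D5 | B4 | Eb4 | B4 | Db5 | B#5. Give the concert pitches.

F4 D4 Gb3 D4 Fb4 D#5

Written C4 on the Eb alto saxophone sounds as Eb3, a major sixth lower; apply that shift to every note.
D5 gives F4
B4 gives D4
Eb4 gives Gb3
B4 gives D4
Db5 gives Fb4
B#5 gives D#5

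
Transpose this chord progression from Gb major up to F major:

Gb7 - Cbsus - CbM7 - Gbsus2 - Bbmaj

F7 Bbsus BbM7 Fsus2 Amaj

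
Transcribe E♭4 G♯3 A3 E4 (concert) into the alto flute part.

Written C4 sounds as G3 on the alto flute, so concert pitches are written a perfect fourth up.
Eb4 to Ab4
G#3 to C#4
A3 to D4
E4 to A4

Ab4 C#4 D4 A4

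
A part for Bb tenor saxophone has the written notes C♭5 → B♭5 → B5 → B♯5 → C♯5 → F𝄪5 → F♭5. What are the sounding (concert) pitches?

The Bb tenor saxophone sounds a major ninth below written, so transpose each written note down a major ninth.
Cb5 gives Bbb3
Bb5 gives Ab4
B5 gives A4
B#5 gives A#4
C#5 gives B3
F##5 gives E#4
Fb5 gives Ebb4

Bbb3 Ab4 A4 A#4 B3 E#4 Ebb4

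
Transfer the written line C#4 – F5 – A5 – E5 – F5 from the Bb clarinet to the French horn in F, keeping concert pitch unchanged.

First find concert pitch: the Bb clarinet sounds a major second below written, so C#4 F5 A5 E5 F5 sounds B3 Eb5 G5 D5 Eb5.
Then write for French horn in F: it sounds a perfect fifth below written, so the part must be a perfect fifth above concert.
B3 → F#4
Eb5 → Bb5
G5 → D6
D5 → A5
Eb5 → Bb5

F#4 Bb5 D6 A5 Bb5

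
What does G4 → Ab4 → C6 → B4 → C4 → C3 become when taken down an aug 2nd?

Fb4 Gbb4 Bbb5 Ab4 Bbb3 Bbb2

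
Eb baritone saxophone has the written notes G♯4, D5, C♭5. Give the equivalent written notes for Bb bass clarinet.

C#4 G4 Fb4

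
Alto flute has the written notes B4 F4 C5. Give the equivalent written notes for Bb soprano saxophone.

G#4 D4 A4

First find concert pitch: the alto flute sounds a perfect fourth below written, so B4 F4 C5 sounds F#4 C4 G4.
Then write for Bb soprano saxophone: it sounds a major second below written, so the part must be a major second above concert.
F#4 → G#4
C4 → D4
G4 → A4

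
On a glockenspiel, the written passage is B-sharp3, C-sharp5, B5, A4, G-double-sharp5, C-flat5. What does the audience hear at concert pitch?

Written C4 on the glockenspiel sounds as C6, a perfect fifteenth higher; apply that shift to every note.
B#3 to B#5
C#5 to C#7
B5 to B7
A4 to A6
G##5 to G##7
Cb5 to Cb7

B#5 C#7 B7 A6 G##7 Cb7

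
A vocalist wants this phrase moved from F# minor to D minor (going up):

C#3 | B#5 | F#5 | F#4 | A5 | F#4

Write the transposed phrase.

A3 G#6 D6 D5 F6 D5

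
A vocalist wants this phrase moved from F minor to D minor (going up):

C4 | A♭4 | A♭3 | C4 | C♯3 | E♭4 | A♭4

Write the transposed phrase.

F minor to D minor up is a major sixth, so every note moves up by that interval.
C4 becomes A4
Ab4 becomes F5
Ab3 becomes F4
C4 becomes A4
C#3 becomes A#3
Eb4 becomes C5
Ab4 becomes F5

A4 F5 F4 A4 A#3 C5 F5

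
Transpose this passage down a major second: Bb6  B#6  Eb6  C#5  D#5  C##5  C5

Ab6 A#6 Db6 B4 C#5 B#4 Bb4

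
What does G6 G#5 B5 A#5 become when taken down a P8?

G6 → G5
G#5 → G#4
B5 → B4
A#5 → A#4

G5 G#4 B4 A#4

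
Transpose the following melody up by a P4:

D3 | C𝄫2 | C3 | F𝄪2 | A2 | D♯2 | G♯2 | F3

G3 Fbb2 F3 B#2 D3 G#2 C#3 Bb3

D3 → G3
Cbb2 → Fbb2
C3 → F3
F##2 → B#2
A2 → D3
D#2 → G#2
G#2 → C#3
F3 → Bb3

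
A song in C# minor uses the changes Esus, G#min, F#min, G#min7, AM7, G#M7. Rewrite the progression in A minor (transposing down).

C# minor down to A minor is a major third; each chord root moves by that interval while the quality stays the same.
Esus: root E down a major third → C, giving Csus.
G#min: root G# down a major third → E, giving Emin.
F#min: root F# down a major third → D, giving Dmin.
G#min7: root G# down a major third → E, giving Emin7.
AM7: root A down a major third → F, giving FM7.
G#M7: root G# down a major third → E, giving EM7.

Csus Emin Dmin Emin7 FM7 EM7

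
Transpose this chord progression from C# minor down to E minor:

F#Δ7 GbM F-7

AΔ7 BbbM Ab-7

C# minor down to E minor is a major sixth; each chord root moves by that interval while the quality stays the same.
F#Δ7: root F# down a major sixth → A, giving AΔ7.
GbM: root Gb down a major sixth → Bbb, giving BbbM.
F-7: root F down a major sixth → Ab, giving Ab-7.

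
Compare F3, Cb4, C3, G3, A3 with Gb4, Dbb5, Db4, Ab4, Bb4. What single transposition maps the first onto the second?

up a minor ninth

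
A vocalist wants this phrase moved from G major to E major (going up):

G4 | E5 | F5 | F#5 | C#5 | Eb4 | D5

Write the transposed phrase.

G major to E major up is a major sixth, so every note moves up by that interval.
G4 becomes E5
E5 becomes C#6
F5 becomes D6
F#5 becomes D#6
C#5 becomes A#5
Eb4 becomes C5
D5 becomes B5

E5 C#6 D6 D#6 A#5 C5 B5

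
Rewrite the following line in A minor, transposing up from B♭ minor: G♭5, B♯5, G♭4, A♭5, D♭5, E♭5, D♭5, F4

B♭ minor to A minor up is a major seventh, so every note moves up by that interval.
Gb5 -> F6
B#5 -> A##6
Gb4 -> F5
Ab5 -> G6
Db5 -> C6
Eb5 -> D6
Db5 -> C6
F4 -> E5

F6 A##6 F5 G6 C6 D6 C6 E5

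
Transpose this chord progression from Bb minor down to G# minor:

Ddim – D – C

B#dim B# A#

Bb minor down to G# minor is a diminished third; each chord root moves by that interval while the quality stays the same.
Ddim: root D down a diminished third → B#, giving B#dim.
D: root D down a diminished third → B#, giving B#.
C: root C down a diminished third → A#, giving A#.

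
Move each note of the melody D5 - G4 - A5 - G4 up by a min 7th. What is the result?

C6 F5 G6 F5

D5 up a minor seventh is C6.
A minor seventh up from G4 gives F5.
A5: a seventh up reaches G, and 10 semitones makes it G6.
A minor seventh up from G4 gives F5.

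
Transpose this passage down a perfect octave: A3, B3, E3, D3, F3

A perfect octave down from A3 gives A2.
A perfect octave down from B3 gives B2.
E3 down a perfect octave is E2.
D3: an octave down reaches D, and 12 semitones makes it D2.
F3: an octave down reaches F, and 12 semitones makes it F2.

A2 B2 E2 D2 F2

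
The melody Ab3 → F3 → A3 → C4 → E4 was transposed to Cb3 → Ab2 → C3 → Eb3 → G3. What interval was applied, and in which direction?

down a major sixth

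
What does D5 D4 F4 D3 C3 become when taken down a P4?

A4 A3 C4 A2 G2

D5: a fourth down reaches A, and 5 semitones makes it A4.
D4 down a perfect fourth is A3.
A perfect fourth down from F4 gives C4.
A perfect fourth down from D3 gives A2.
C3: a fourth down reaches G, and 5 semitones makes it G2.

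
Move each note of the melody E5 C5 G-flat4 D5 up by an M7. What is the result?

E5 to D#6
C5 to B5
Gb4 to F5
D5 to C#6

D#6 B5 F5 C#6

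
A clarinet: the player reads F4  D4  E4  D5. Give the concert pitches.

Written C4 on the A clarinet sounds as A3, a minor third lower; apply that shift to every note.
F4 gives D4
D4 gives B3
E4 gives C#4
D5 gives B4

D4 B3 C#4 B4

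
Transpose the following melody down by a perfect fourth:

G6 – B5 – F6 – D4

G6: a fourth down reaches D, and 5 semitones makes it D6.
B5: a fourth down reaches F, and 5 semitones makes it F#5.
F6: a fourth down reaches C, and 5 semitones makes it C6.
D4: a fourth down reaches A, and 5 semitones makes it A3.

D6 F#5 C6 A3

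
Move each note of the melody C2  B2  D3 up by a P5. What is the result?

G2 F#3 A3

C2 -> G2
B2 -> F#3
D3 -> A3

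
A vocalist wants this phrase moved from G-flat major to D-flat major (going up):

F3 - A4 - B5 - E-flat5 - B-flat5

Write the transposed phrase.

C4 E5 F#6 Bb5 F6

From G-flat up to D-flat is a perfect fifth; apply that to each pitch.
F3 gives C4
A4 gives E5
B5 gives F#6
Eb5 gives Bb5
Bb5 gives F6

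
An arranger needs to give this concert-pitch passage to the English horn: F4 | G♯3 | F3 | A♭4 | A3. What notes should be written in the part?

C5 D#4 C4 Eb5 E4

The English horn sounds a perfect fifth below written, so the written part must be a perfect fifth above concert — transpose each note up.
F4 to C5
G#3 to D#4
F3 to C4
Ab4 to Eb5
A3 to E4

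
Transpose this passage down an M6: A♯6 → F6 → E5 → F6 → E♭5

C#6 Ab5 G4 Ab5 Gb4

A#6 down a major sixth is C#6.
A major sixth down from F6 gives Ab5.
A major sixth down from E5 gives G4.
F6 down a major sixth is Ab5.
Eb5 down a major sixth is Gb4.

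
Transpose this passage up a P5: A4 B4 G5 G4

E5 F#5 D6 D5

A4 -> E5
B4 -> F#5
G5 -> D6
G4 -> D5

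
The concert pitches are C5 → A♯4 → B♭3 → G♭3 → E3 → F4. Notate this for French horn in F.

Written C4 sounds as F3 on the French horn in F, so concert pitches are written a perfect fifth up.
C5 becomes G5
A#4 becomes E#5
Bb3 becomes F4
Gb3 becomes Db4
E3 becomes B3
F4 becomes C5

G5 E#5 F4 Db4 B3 C5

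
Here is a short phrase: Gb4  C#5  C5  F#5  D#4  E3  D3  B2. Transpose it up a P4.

Cb5 F#5 F5 B5 G#4 A3 G3 E3

Gb4 up a perfect fourth is Cb5.
C#5: a fourth up reaches F, and 5 semitones makes it F#5.
C5 up a perfect fourth is F5.
F#5 up a perfect fourth is B5.
A perfect fourth up from D#4 gives G#4.
E3 up a perfect fourth is A3.
D3: a fourth up reaches G, and 5 semitones makes it G3.
B2 up a perfect fourth is E3.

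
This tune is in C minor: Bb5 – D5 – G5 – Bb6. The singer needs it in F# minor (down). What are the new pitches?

E5 G#4 C#5 E6

C minor to F# minor down is a diminished fifth, so every note moves down by that interval.
Bb5 → E5
D5 → G#4
G5 → C#5
Bb6 → E6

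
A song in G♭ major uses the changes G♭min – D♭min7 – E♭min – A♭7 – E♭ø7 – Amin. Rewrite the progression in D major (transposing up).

Dmin Amin7 Bmin E7 Bø7 E#min

G♭ major up to D major is an augmented fifth; each chord root moves by that interval while the quality stays the same.
G♭min: root G♭ up an augmented fifth → D, giving Dmin.
D♭min7: root D♭ up an augmented fifth → A, giving Amin7.
E♭min: root E♭ up an augmented fifth → B, giving Bmin.
A♭7: root A♭ up an augmented fifth → E, giving E7.
E♭ø7: root E♭ up an augmented fifth → B, giving Bø7.
Amin: root A up an augmented fifth → E#, giving E#min.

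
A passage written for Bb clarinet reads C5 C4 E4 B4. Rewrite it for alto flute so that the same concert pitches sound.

Eb5 Eb4 G4 D5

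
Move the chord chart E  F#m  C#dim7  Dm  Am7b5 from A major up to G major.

A major up to G major is a minor seventh; each chord root moves by that interval while the quality stays the same.
E: root E up a minor seventh → D, giving D.
F#m: root F# up a minor seventh → E, giving Em.
C#dim7: root C# up a minor seventh → B, giving Bdim7.
Dm: root D up a minor seventh → C, giving Cm.
Am7b5: root A up a minor seventh → G, giving Gm7b5.

D Em Bdim7 Cm Gm7b5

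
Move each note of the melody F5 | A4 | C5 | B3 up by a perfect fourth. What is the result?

Bb5 D5 F5 E4

A perfect fourth up from F5 gives Bb5.
A4 up a perfect fourth is D5.
C5: a fourth up reaches F, and 5 semitones makes it F5.
B3 up a perfect fourth is E4.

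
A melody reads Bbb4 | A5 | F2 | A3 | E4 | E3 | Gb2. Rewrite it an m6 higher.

Gbb5 F6 Db3 F4 C5 C4 Ebb3

Bbb4 up a minor sixth is Gbb5.
A5: a sixth up reaches F, and 8 semitones makes it F6.
F2 up a minor sixth is Db3.
A3: a sixth up reaches F, and 8 semitones makes it F4.
A minor sixth up from E4 gives C5.
E3: a sixth up reaches C, and 8 semitones makes it C4.
Gb2: a sixth up reaches E, and 8 semitones makes it Ebb3.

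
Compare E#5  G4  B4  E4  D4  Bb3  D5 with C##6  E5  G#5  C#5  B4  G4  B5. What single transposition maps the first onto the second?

up a major sixth

Take the first pair: E#5 → C##6. E to C spans 6 letter names, so the interval is some kind of sixth.
E#5 to C##6 is 9 semitones, which makes it a major sixth; the second version is higher, so the direction is up.
Checking another pair — D5 → B5 — gives the same interval.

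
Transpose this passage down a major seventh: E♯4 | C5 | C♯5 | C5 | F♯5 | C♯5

E#4: a seventh down reaches F, and 11 semitones makes it F#3.
C5 down a major seventh is Db4.
A major seventh down from C#5 gives D4.
A major seventh down from C5 gives Db4.
A major seventh down from F#5 gives G4.
A major seventh down from C#5 gives D4.

F#3 Db4 D4 Db4 G4 D4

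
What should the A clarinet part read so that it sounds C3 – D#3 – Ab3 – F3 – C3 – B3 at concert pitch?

Eb3 F#3 Cb4 Ab3 Eb3 D4

Written C4 sounds as A3 on the A clarinet, so concert pitches are written a minor third up.
C3 -> Eb3
D#3 -> F#3
Ab3 -> Cb4
F3 -> Ab3
C3 -> Eb3
B3 -> D4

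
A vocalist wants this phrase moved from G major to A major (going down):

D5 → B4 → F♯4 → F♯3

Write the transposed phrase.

E4 C#4 G#3 G#2

From G down to A is a minor seventh; apply that to each pitch.
D5 gives E4
B4 gives C#4
F#4 gives G#3
F#3 gives G#2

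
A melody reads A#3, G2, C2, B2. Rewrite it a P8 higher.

A#4 G3 C3 B3

A#3 up a perfect octave is A#4.
A perfect octave up from G2 gives G3.
C2: an octave up reaches C, and 12 semitones makes it C3.
A perfect octave up from B2 gives B3.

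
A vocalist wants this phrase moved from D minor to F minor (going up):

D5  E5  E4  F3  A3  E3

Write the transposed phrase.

F5 G5 G4 Ab3 C4 G3

From D up to F is a minor third; apply that to each pitch.
D5 → F5
E5 → G5
E4 → G4
F3 → Ab3
A3 → C4
E3 → G3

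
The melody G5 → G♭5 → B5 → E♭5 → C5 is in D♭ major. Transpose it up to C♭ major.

F6 Fb6 A6 Db6 Bb5

D♭ major to C♭ major up is a minor seventh, so every note moves up by that interval.
G5 to F6
Gb5 to Fb6
B5 to A6
Eb5 to Db6
C5 to Bb5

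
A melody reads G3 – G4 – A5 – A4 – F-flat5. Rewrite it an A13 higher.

E#5 E#6 F##7 F##6 D7

G3: a thirteenth up reaches E, and 22 semitones makes it E#5.
G4 up an augmented thirteenth is E#6.
A5: a thirteenth up reaches F, and 22 semitones makes it F##7.
An augmented thirteenth up from A4 gives F##6.
Fb5: a thirteenth up reaches D, and 22 semitones makes it D7.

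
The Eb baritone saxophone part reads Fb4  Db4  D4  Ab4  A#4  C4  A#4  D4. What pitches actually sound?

Abb2 Fb2 F2 Cb3 C#3 Eb2 C#3 F2

The Eb baritone saxophone sounds a major thirteenth below written, so transpose each written note down a major thirteenth.
Fb4 gives Abb2
Db4 gives Fb2
D4 gives F2
Ab4 gives Cb3
A#4 gives C#3
C4 gives Eb2
A#4 gives C#3
D4 gives F2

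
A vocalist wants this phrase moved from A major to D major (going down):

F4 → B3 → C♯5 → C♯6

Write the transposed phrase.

Bb3 E3 F#4 F#5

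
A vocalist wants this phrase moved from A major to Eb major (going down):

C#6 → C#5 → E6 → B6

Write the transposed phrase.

From A down to Eb is an augmented fourth; apply that to each pitch.
C#6 -> G5
C#5 -> G4
E6 -> Bb5
B6 -> F6

G5 G4 Bb5 F6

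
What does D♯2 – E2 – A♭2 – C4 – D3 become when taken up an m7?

C#3 D3 Gb3 Bb4 C4

D#2: a seventh up reaches C, and 10 semitones makes it C#3.
E2 up a minor seventh is D3.
A minor seventh up from Ab2 gives Gb3.
C4: a seventh up reaches B, and 10 semitones makes it Bb4.
A minor seventh up from D3 gives C4.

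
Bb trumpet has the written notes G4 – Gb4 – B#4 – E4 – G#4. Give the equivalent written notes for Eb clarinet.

First find concert pitch: the Bb trumpet sounds a major second below written, so G4 Gb4 B#4 E4 G#4 sounds F4 Fb4 A#4 D4 F#4.
Then write for Eb clarinet: it sounds a minor third above written, so the part must be a minor third below concert.
F4 → D4
Fb4 → Db4
A#4 → F##4
D4 → B3
F#4 → D#4

D4 Db4 F##4 B3 D#4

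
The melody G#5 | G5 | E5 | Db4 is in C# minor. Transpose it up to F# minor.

C#6 C6 A5 Gb4

From C# up to F# is a perfect fourth; apply that to each pitch.
G#5 -> C#6
G5 -> C6
E5 -> A5
Db4 -> Gb4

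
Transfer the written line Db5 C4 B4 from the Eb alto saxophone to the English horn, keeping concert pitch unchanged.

First find concert pitch: the Eb alto saxophone sounds a major sixth below written, so Db5 C4 B4 sounds Fb4 Eb3 D4.
Then write for English horn: it sounds a perfect fifth below written, so the part must be a perfect fifth above concert.
Fb4 → Cb5
Eb3 → Bb3
D4 → A4

Cb5 Bb3 A4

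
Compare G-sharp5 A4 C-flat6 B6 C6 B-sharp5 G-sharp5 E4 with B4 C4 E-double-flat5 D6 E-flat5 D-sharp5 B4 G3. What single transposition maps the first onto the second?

Take the first pair: G#5 → B4. G to B spans 6 letter names, so the interval is some kind of sixth.
B4 to G#5 is 9 semitones, which makes it a major sixth; the second version is lower, so the direction is down.
Checking another pair — E4 → G3 — gives the same interval.

down a major sixth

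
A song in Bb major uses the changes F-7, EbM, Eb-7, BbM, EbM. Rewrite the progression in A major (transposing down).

Bb major down to A major is a minor second; each chord root moves by that interval while the quality stays the same.
F-7: root F down a minor second → E, giving E-7.
EbM: root Eb down a minor second → D, giving DM.
Eb-7: root Eb down a minor second → D, giving D-7.
BbM: root Bb down a minor second → A, giving AM.
EbM: root Eb down a minor second → D, giving DM.

E-7 DM D-7 AM DM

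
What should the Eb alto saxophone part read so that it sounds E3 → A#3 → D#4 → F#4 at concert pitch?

Written C4 sounds as Eb3 on the Eb alto saxophone, so concert pitches are written a major sixth up.
E3 to C#4
A#3 to F##4
D#4 to B#4
F#4 to D#5

C#4 F##4 B#4 D#5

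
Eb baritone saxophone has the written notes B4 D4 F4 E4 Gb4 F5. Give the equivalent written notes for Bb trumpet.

E3 G2 Bb2 A2 Cb3 Bb3

First find concert pitch: the Eb baritone saxophone sounds a major thirteenth below written, so B4 D4 F4 E4 Gb4 F5 sounds D3 F2 Ab2 G2 Bbb2 Ab3.
Then write for Bb trumpet: it sounds a major second below written, so the part must be a major second above concert.
D3 → E3
F2 → G2
Ab2 → Bb2
G2 → A2
Bbb2 → Cb3
Ab3 → Bb3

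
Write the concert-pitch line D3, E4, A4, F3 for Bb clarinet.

E3 F#4 B4 G3

The Bb clarinet sounds a major second below written, so the written part must be a major second above concert — transpose each note up.
D3 becomes E3
E4 becomes F#4
A4 becomes B4
F3 becomes G3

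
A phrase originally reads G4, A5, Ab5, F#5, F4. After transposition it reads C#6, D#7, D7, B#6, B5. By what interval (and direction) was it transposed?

From G4 to C#6 is 11 letter names — an eleventh of some quality.
G4 to C#6 is 18 semitones, which makes it an augmented eleventh; the second version is higher, so the direction is up.
Checking another pair — F4 → B5 — gives the same interval.

up an augmented eleventh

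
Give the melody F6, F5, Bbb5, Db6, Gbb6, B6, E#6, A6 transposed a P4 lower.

F6 gives C6
F5 gives C5
Bbb5 gives Fb5
Db6 gives Ab5
Gbb6 gives Dbb6
B6 gives F#6
E#6 gives B#5
A6 gives E6

C6 C5 Fb5 Ab5 Dbb6 F#6 B#5 E6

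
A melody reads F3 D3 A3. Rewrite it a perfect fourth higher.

F3 -> Bb3
D3 -> G3
A3 -> D4

Bb3 G3 D4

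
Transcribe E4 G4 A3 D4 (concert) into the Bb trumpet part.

Written C4 sounds as Bb3 on the Bb trumpet, so concert pitches are written a major second up.
E4 gives F#4
G4 gives A4
A3 gives B3
D4 gives E4

F#4 A4 B3 E4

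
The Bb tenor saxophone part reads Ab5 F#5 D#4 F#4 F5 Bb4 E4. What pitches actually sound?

The Bb tenor saxophone sounds a major ninth below written, so transpose each written note down a major ninth.
Ab5 becomes Gb4
F#5 becomes E4
D#4 becomes C#3
F#4 becomes E3
F5 becomes Eb4
Bb4 becomes Ab3
E4 becomes D3

Gb4 E4 C#3 E3 Eb4 Ab3 D3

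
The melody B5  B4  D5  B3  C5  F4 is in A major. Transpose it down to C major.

A major to C major down is a major sixth, so every note moves down by that interval.
B5 to D5
B4 to D4
D5 to F4
B3 to D3
C5 to Eb4
F4 to Ab3

D5 D4 F4 D3 Eb4 Ab3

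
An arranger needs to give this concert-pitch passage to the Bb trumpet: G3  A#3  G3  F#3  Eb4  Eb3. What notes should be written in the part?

A3 B#3 A3 G#3 F4 F3

Written C4 sounds as Bb3 on the Bb trumpet, so concert pitches are written a major second up.
G3 -> A3
A#3 -> B#3
G3 -> A3
F#3 -> G#3
Eb4 -> F4
Eb3 -> F3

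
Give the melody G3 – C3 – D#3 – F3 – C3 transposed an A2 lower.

Fb3 Bbb2 C3 Ebb3 Bbb2

G3: a second down reaches F, and 3 semitones makes it Fb3.
An augmented second down from C3 gives Bbb2.
D#3 down an augmented second is C3.
An augmented second down from F3 gives Ebb3.
C3: a second down reaches B, and 3 semitones makes it Bbb2.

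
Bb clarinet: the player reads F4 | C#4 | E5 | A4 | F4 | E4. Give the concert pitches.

Written C4 on the Bb clarinet sounds as Bb3, a major second lower; apply that shift to every note.
F4 to Eb4
C#4 to B3
E5 to D5
A4 to G4
F4 to Eb4
E4 to D4

Eb4 B3 D5 G4 Eb4 D4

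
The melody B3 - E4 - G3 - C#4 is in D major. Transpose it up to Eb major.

D major to Eb major up is a minor second, so every note moves up by that interval.
B3 becomes C4
E4 becomes F4
G3 becomes Ab3
C#4 becomes D4

C4 F4 Ab3 D4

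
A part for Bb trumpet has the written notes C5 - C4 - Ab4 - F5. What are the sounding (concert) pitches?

The Bb trumpet sounds a major second below written, so transpose each written note down a major second.
C5 becomes Bb4
C4 becomes Bb3
Ab4 becomes Gb4
F5 becomes Eb5

Bb4 Bb3 Gb4 Eb5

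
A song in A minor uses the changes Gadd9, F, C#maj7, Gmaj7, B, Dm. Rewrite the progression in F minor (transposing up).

Ebadd9 Db Amaj7 Ebmaj7 G Bbm

A minor up to F minor is a minor sixth; each chord root moves by that interval while the quality stays the same.
Gadd9: root G up a minor sixth → Eb, giving Ebadd9.
F: root F up a minor sixth → Db, giving Db.
C#maj7: root C# up a minor sixth → A, giving Amaj7.
Gmaj7: root G up a minor sixth → Eb, giving Ebmaj7.
B: root B up a minor sixth → G, giving G.
Dm: root D up a minor sixth → Bb, giving Bbm.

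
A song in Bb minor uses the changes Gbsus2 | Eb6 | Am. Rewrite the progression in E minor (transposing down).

Bb minor down to E minor is a diminished fifth; each chord root moves by that interval while the quality stays the same.
Gbsus2: root Gb down a diminished fifth → C, giving Csus2.
Eb6: root Eb down a diminished fifth → A, giving A6.
Am: root A down a diminished fifth → D#, giving D#m.

Csus2 A6 D#m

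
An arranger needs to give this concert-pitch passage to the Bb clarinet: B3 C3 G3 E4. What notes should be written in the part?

The Bb clarinet sounds a major second below written, so the written part must be a major second above concert — transpose each note up.
B3 to C#4
C3 to D3
G3 to A3
E4 to F#4

C#4 D3 A3 F#4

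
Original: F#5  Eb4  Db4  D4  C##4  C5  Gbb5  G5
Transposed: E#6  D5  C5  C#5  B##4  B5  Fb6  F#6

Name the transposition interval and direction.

up a major seventh

Take the first pair: F#5 → E#6. F to E spans 7 letter names, so the interval is some kind of seventh.
F#5 to E#6 is 11 semitones, which makes it a major seventh; the second version is higher, so the direction is up.
Checking another pair — G5 → F#6 — gives the same interval.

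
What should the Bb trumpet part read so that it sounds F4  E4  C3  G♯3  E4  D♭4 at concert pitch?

G4 F#4 D3 A#3 F#4 Eb4

Written C4 sounds as Bb3 on the Bb trumpet, so concert pitches are written a major second up.
F4 gives G4
E4 gives F#4
C3 gives D3
G#3 gives A#3
E4 gives F#4
Db4 gives Eb4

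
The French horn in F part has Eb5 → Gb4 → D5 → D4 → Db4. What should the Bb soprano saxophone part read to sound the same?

Bb4 Db4 A4 A3 Ab3

First find concert pitch: the French horn in F sounds a perfect fifth below written, so Eb5 Gb4 D5 D4 Db4 sounds Ab4 Cb4 G4 G3 Gb3.
Then write for Bb soprano saxophone: it sounds a major second below written, so the part must be a major second above concert.
Ab4 → Bb4
Cb4 → Db4
G4 → A4
G3 → A3
Gb3 → Ab3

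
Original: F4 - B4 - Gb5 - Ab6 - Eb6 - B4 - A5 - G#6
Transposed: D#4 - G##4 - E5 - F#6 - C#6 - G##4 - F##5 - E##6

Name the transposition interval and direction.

down a diminished third

From F4 to D#4 is 3 letter names — a third of some quality.
D#4 to F4 is 2 semitones, which makes it a diminished third; the second version is lower, so the direction is down.
Checking another pair — G#6 → E##6 — gives the same interval.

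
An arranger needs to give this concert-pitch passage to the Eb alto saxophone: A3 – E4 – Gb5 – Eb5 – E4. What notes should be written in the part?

The Eb alto saxophone sounds a major sixth below written, so the written part must be a major sixth above concert — transpose each note up.
A3 becomes F#4
E4 becomes C#5
Gb5 becomes Eb6
Eb5 becomes C6
E4 becomes C#5

F#4 C#5 Eb6 C6 C#5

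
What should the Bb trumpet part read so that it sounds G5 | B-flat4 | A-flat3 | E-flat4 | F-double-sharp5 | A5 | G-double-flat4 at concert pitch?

A5 C5 Bb3 F4 G##5 B5 Abb4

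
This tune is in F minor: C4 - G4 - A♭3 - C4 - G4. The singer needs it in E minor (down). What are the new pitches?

From F down to E is a minor second; apply that to each pitch.
C4 gives B3
G4 gives F#4
Ab3 gives G3
C4 gives B3
G4 gives F#4

B3 F#4 G3 B3 F#4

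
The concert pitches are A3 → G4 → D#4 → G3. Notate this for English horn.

Written C4 sounds as F3 on the English horn, so concert pitches are written a perfect fifth up.
A3 to E4
G4 to D5
D#4 to A#4
G3 to D4

E4 D5 A#4 D4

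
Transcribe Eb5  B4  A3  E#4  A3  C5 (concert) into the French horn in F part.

Bb5 F#5 E4 B#4 E4 G5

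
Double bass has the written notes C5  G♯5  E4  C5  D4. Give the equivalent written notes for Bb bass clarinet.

D5 A#5 F#4 D5 E4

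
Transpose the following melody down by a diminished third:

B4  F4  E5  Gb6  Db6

G##4 D#4 C##5 E6 B5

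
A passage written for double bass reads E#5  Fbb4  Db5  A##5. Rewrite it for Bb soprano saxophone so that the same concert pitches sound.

F##4 Gbb3 Eb4 B##4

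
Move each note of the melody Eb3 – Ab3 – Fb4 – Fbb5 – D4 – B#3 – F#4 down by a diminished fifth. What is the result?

A2 D3 Bb3 Bbb4 G#3 E##3 B#3

Eb3 gives A2
Ab3 gives D3
Fb4 gives Bb3
Fbb5 gives Bbb4
D4 gives G#3
B#3 gives E##3
F#4 gives B#3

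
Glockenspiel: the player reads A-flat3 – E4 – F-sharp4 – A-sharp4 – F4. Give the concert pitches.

The glockenspiel sounds a perfect fifteenth above written, so transpose each written note up a perfect fifteenth.
Ab3 → Ab5
E4 → E6
F#4 → F#6
A#4 → A#6
F4 → F6

Ab5 E6 F#6 A#6 F6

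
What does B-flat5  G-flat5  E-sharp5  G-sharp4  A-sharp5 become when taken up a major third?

D6 Bb5 G##5 B#4 C##6

Bb5: a third up reaches D, and 4 semitones makes it D6.
A major third up from Gb5 gives Bb5.
E#5: a third up reaches G, and 4 semitones makes it G##5.
G#4 up a major third is B#4.
A#5: a third up reaches C, and 4 semitones makes it C##6.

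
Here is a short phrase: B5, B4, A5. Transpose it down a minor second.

B5 -> A#5
B4 -> A#4
A5 -> G#5

A#5 A#4 G#5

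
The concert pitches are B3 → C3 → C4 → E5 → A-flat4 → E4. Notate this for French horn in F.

The French horn in F sounds a perfect fifth below written, so the written part must be a perfect fifth above concert — transpose each note up.
B3 to F#4
C3 to G3
C4 to G4
E5 to B5
Ab4 to Eb5
E4 to B4

F#4 G3 G4 B5 Eb5 B4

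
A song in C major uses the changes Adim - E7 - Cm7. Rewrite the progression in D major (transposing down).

Bdim F#7 Dm7

C major down to D major is a minor seventh; each chord root moves by that interval while the quality stays the same.
Adim: root A down a minor seventh → B, giving Bdim.
E7: root E down a minor seventh → F#, giving F#7.
Cm7: root C down a minor seventh → D, giving Dm7.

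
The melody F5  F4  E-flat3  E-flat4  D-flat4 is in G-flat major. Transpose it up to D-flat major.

C6 C5 Bb3 Bb4 Ab4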